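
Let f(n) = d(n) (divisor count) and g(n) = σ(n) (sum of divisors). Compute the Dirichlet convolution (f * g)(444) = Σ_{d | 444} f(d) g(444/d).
(d * σ)(444) = 3840

Divisors of 444: [1, 2, 3, 4, 6, 12, 37, 74, 111, 148, 222, 444]. For each d | 444:
  d = 1: d(1) · σ(444/1) = 1 · 1064 = 1064
  d = 2: d(2) · σ(444/2) = 2 · 456 = 912
  d = 3: d(3) · σ(444/3) = 2 · 266 = 532
  d = 4: d(4) · σ(444/4) = 3 · 152 = 456
  d = 6: d(6) · σ(444/6) = 4 · 114 = 456
  d = 12: d(12) · σ(444/12) = 6 · 38 = 228
  d = 37: d(37) · σ(444/37) = 2 · 28 = 56
  d = 74: d(74) · σ(444/74) = 4 · 12 = 48
  d = 111: d(111) · σ(444/111) = 4 · 7 = 28
  d = 148: d(148) · σ(444/148) = 6 · 4 = 24
  d = 222: d(222) · σ(444/222) = 8 · 3 = 24
  d = 444: d(444) · σ(444/444) = 12 · 1 = 12
Summing: (d * σ)(444) = 1064 + 912 + 532 + 456 + 456 + 228 + 56 + 48 + 28 + 24 + 24 + 12 = 3840.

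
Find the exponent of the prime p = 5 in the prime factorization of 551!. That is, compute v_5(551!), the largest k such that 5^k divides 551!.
v_5(551!) = 136

Legendre's formula: v_p(n!) = Σ_{k ≥ 1} ⌊n / p^k⌋. For p = 5, n = 551, the terms are:
  ⌊551/5^1⌋ = ⌊551/5⌋ = 110
  ⌊551/5^2⌋ = ⌊551/25⌋ = 22
  ⌊551/5^3⌋ = ⌊551/125⌋ = 4
(the next term ⌊551/5^4⌋ = 0, terminating the sum). Summing: v_5(551!) = 110 + 22 + 4 = 136.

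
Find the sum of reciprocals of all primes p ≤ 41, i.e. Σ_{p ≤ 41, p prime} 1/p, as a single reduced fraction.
Σ 1/p = 492007393304957/304250263527210

π(41) = 13, so the primes ≤ 41 are [2, 3, 5, 7, 11, 13, 17, 19, 23, 29, 31, 37, 41]. Summing 1/p over these primes: 492007393304957/304250263527210 ≈ 1.6171. Mertens estimate ln ln(41) + 0.2615 ≈ 1.5735.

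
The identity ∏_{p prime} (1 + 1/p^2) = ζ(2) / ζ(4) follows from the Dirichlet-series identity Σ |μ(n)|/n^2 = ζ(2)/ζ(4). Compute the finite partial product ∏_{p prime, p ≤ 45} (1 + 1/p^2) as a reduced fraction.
∏ = 783023736407200000000/517444490765057062977

The primes p ≤ 45 are [2, 3, 5, 7, 11, 13, 17, 19, 23, 29, 31, 37, 41, 43]. For each, (1 + 1/p^2) = (p^2 + 1)/p^2. Multiplying these fractions over p ∈ [2, 3, 5, 7, 11, 13, 17, 19, 23, 29, 31, 37, 41, 43] gives 783023736407200000000/517444490765057062977. (In the limit P → ∞ this tends to ζ(2)/ζ(4).)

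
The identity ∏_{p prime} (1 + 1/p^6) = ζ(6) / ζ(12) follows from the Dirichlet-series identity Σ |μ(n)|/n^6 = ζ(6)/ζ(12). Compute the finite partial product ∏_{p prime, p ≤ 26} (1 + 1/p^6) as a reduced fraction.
∏ = 1528148900144746288585670319214284020/1502467574555591484127420211226932553

The primes p ≤ 26 are [2, 3, 5, 7, 11, 13, 17, 19, 23]. For each, (1 + 1/p^6) = (p^6 + 1)/p^6. Multiplying these fractions over p ∈ [2, 3, 5, 7, 11, 13, 17, 19, 23] gives 1528148900144746288585670319214284020/1502467574555591484127420211226932553. (In the limit P → ∞ this tends to ζ(6)/ζ(12).)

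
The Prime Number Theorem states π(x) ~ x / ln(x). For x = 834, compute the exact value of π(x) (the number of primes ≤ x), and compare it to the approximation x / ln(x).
π(834) = 145;  x/ln(x) ≈ 123.99;  relative error ≈ 14.49%.

Directly count primes up to 834: π(834) = 145. The PNT approximation gives 834/ln(834) ≈ 834/6.72623 ≈ 123.99. Relative error (π(x) − x/ln(x)) / π(x) ≈ 14.49%; the approximation is known to undercount slightly (Li(x) is a better estimate).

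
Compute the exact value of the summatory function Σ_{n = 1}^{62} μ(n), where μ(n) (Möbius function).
Σ_{n ≤ 62} μ(n) = -1

Compute μ(n) for each 1 ≤ n ≤ 62: μ(1) = 1, μ(2) = -1, μ(3) = -1, μ(4) = 0, μ(5) = -1, μ(6) = 1, μ(7) = -1, μ(8) = 0, μ(9) = 0, μ(10) = 1, μ(11) = -1, μ(12) = 0, μ(13) = -1, μ(14) = 1, μ(15) = 1, μ(16) = 0, μ(17) = -1, μ(18) = 0, μ(19) = -1, μ(20) = 0, μ(21) = 1, μ(22) = 1, μ(23) = -1, μ(24) = 0, μ(25) = 0, μ(26) = 1, μ(27) = 0, μ(28) = 0, μ(29) = -1, μ(30) = -1, μ(31) = -1, μ(32) = 0, μ(33) = 1, μ(34) = 1, μ(35) = 1, μ(36) = 0, μ(37) = -1, μ(38) = 1, μ(39) = 1, μ(40) = 0, μ(41) = -1, μ(42) = -1, μ(43) = -1, μ(44) = 0, μ(45) = 0, μ(46) = 1, μ(47) = -1, μ(48) = 0, μ(49) = 0, μ(50) = 0, μ(51) = 1, μ(52) = 0, μ(53) = -1, μ(54) = 0, μ(55) = 1, μ(56) = 0, μ(57) = 1, μ(58) = 1, μ(59) = -1, μ(60) = 0, μ(61) = -1, μ(62) = 1. Summing all 62 values: -1. (Mertens function M(x) = Σ_{n ≤ x} μ(n); on average M(x) should be small (PNT ⟺ M(x) = o(x)).)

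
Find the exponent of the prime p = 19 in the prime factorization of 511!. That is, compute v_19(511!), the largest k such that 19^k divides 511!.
v_19(511!) = 27

Legendre's formula: v_p(n!) = Σ_{k ≥ 1} ⌊n / p^k⌋. For p = 19, n = 511, the terms are:
  ⌊511/19^1⌋ = ⌊511/19⌋ = 26
  ⌊511/19^2⌋ = ⌊511/361⌋ = 1
(the next term ⌊511/19^3⌋ = 0, terminating the sum). Summing: v_19(511!) = 26 + 1 = 27.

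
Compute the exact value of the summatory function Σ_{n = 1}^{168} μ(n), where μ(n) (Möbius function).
Σ_{n ≤ 168} μ(n) = -1

Compute μ(n) for each 1 ≤ n ≤ 168: μ(1) = 1, μ(2) = -1, μ(3) = -1, μ(4) = 0, μ(5) = -1, μ(6) = 1, μ(7) = -1, μ(8) = 0, μ(9) = 0, μ(10) = 1, μ(11) = -1, μ(12) = 0, μ(13) = -1, μ(14) = 1, μ(15) = 1, μ(16) = 0, μ(17) = -1, μ(18) = 0, μ(19) = -1, μ(20) = 0, μ(21) = 1, μ(22) = 1, μ(23) = -1, μ(24) = 0, μ(25) = 0, μ(26) = 1, μ(27) = 0, μ(28) = 0, μ(29) = -1, μ(30) = -1, μ(31) = -1, μ(32) = 0, μ(33) = 1, μ(34) = 1, μ(35) = 1, μ(36) = 0, μ(37) = -1, μ(38) = 1, μ(39) = 1, μ(40) = 0, μ(41) = -1, μ(42) = -1, μ(43) = -1, μ(44) = 0, μ(45) = 0, μ(46) = 1, μ(47) = -1, μ(48) = 0, μ(49) = 0, μ(50) = 0, μ(51) = 1, μ(52) = 0, μ(53) = -1, μ(54) = 0, μ(55) = 1, μ(56) = 0, μ(57) = 1, μ(58) = 1, μ(59) = -1, μ(60) = 0, μ(61) = -1, μ(62) = 1, μ(63) = 0, μ(64) = 0, μ(65) = 1, μ(66) = -1, μ(67) = -1, μ(68) = 0, μ(69) = 1, μ(70) = -1, μ(71) = -1, μ(72) = 0, μ(73) = -1, μ(74) = 1, μ(75) = 0, μ(76) = 0, μ(77) = 1, μ(78) = -1, μ(79) = -1, μ(80) = 0, μ(81) = 0, μ(82) = 1, μ(83) = -1, μ(84) = 0, μ(85) = 1, μ(86) = 1, μ(87) = 1, μ(88) = 0, μ(89) = -1, μ(90) = 0, μ(91) = 1, μ(92) = 0, μ(93) = 1, μ(94) = 1, μ(95) = 1, μ(96) = 0, μ(97) = -1, μ(98) = 0, μ(99) = 0, μ(100) = 0, μ(101) = -1, μ(102) = -1, μ(103) = -1, μ(104) = 0, μ(105) = -1, μ(106) = 1, μ(107) = -1, μ(108) = 0, μ(109) = -1, μ(110) = -1, μ(111) = 1, μ(112) = 0, μ(113) = -1, μ(114) = -1, μ(115) = 1, μ(116) = 0, μ(117) = 0, μ(118) = 1, μ(119) = 1, μ(120) = 0, μ(121) = 0, μ(122) = 1, μ(123) = 1, μ(124) = 0, μ(125) = 0, μ(126) = 0, μ(127) = -1, μ(128) = 0, μ(129) = 1, μ(130) = -1, μ(131) = -1, μ(132) = 0, μ(133) = 1, μ(134) = 1, μ(135) = 0, μ(136) = 0, μ(137) = -1, μ(138) = -1, μ(139) = -1, μ(140) = 0, μ(141) = 1, μ(142) = 1, μ(143) = 1, μ(144) = 0, μ(145) = 1, μ(146) = 1, μ(147) = 0, μ(148) = 0, μ(149) = -1, μ(150) = 0, μ(151) = -1, μ(152) = 0, μ(153) = 0, μ(154) = -1, μ(155) = 1, μ(156) = 0, μ(157) = -1, μ(158) = 1, μ(159) = 1, μ(160) = 0, μ(161) = 1, μ(162) = 0, μ(163) = -1, μ(164) = 0, μ(165) = -1, μ(166) = 1, μ(167) = -1, μ(168) = 0. Summing all 168 values: -1. (Mertens function M(x) = Σ_{n ≤ x} μ(n); on average M(x) should be small (PNT ⟺ M(x) = o(x)).)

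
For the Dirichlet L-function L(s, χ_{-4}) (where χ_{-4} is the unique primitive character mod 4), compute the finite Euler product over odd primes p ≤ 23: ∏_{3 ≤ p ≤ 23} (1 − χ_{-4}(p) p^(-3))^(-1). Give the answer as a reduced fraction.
∏ = 177358697820836675/183046656872153088

The odd primes p ≤ 23 are [3, 5, 7, 11, 13, 17, 19, 23]. For each, χ(p) = 1 if p ≡ 1 mod 4, χ(p) = −1 if p ≡ 3 mod 4. Taking (1 − χ(p)/p^3)^(-1) = p^3/(p^3 − χ(p)): (1 − (-1)/3^3)^(-1) · (1 − (1)/5^3)^(-1) · (1 − (-1)/7^3)^(-1) · (1 − (-1)/11^3)^(-1) · (1 − (1)/13^3)^(-1) · (1 − (1)/17^3)^(-1) · (1 − (-1)/19^3)^(-1) · (1 − (-1)/23^3)^(-1) = 177358697820836675/183046656872153088.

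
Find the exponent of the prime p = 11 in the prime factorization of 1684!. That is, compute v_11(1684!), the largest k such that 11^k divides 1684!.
v_11(1684!) = 167

Legendre's formula: v_p(n!) = Σ_{k ≥ 1} ⌊n / p^k⌋. For p = 11, n = 1684, the terms are:
  ⌊1684/11^1⌋ = ⌊1684/11⌋ = 153
  ⌊1684/11^2⌋ = ⌊1684/121⌋ = 13
  ⌊1684/11^3⌋ = ⌊1684/1331⌋ = 1
(the next term ⌊1684/11^4⌋ = 0, terminating the sum). Summing: v_11(1684!) = 153 + 13 + 1 = 167.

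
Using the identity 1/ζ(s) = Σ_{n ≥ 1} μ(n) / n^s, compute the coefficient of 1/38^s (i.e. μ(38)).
μ(38) = 1

Factor n = 38 = 2 · 19. μ(n) = 0 if any exponent ≥ 2 (not squarefree); otherwise μ(n) = (−1)^{ω(n)} where ω(n) is the number of distinct prime factors. Applying: μ(38) = 1.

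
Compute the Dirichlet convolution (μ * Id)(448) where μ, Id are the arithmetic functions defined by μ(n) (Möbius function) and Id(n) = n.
(μ * Id)(448) = 192

Divisors of 448: [1, 2, 4, 7, 8, 14, 16, 28, 32, 56, 64, 112, 224, 448]. For each d | 448:
  d = 1: μ(1) · Id(448/1) = 1 · 448 = 448
  d = 2: μ(2) · Id(448/2) = -1 · 224 = -224
  d = 4: μ(4) · Id(448/4) = 0 · 112 = 0
  d = 7: μ(7) · Id(448/7) = -1 · 64 = -64
  d = 8: μ(8) · Id(448/8) = 0 · 56 = 0
  d = 14: μ(14) · Id(448/14) = 1 · 32 = 32
  d = 16: μ(16) · Id(448/16) = 0 · 28 = 0
  d = 28: μ(28) · Id(448/28) = 0 · 16 = 0
  d = 32: μ(32) · Id(448/32) = 0 · 14 = 0
  d = 56: μ(56) · Id(448/56) = 0 · 8 = 0
  d = 64: μ(64) · Id(448/64) = 0 · 7 = 0
  d = 112: μ(112) · Id(448/112) = 0 · 4 = 0
  d = 224: μ(224) · Id(448/224) = 0 · 2 = 0
  d = 448: μ(448) · Id(448/448) = 0 · 1 = 0
Summing: (μ * Id)(448) = 448 + -224 + 0 + -64 + 0 + 32 + 0 + 0 + 0 + 0 + 0 + 0 + 0 + 0 = 192.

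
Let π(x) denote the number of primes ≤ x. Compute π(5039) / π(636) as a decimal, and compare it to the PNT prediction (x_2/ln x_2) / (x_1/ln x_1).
π(5039)/π(636) = 675/115 ≈ 5.8696;  PNT prediction ≈ 5.9994.

π(636) = 115 and π(5039) = 675, so π(5039)/π(636) ≈ 5.8696. The PNT-predicted ratio is (5039/ln(5039)) / (636/ln(636)) ≈ 5.9994. The two agree to within a few percent, as expected.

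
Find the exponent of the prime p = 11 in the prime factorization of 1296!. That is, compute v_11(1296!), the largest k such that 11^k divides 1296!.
v_11(1296!) = 127

Legendre's formula: v_p(n!) = Σ_{k ≥ 1} ⌊n / p^k⌋. For p = 11, n = 1296, the terms are:
  ⌊1296/11^1⌋ = ⌊1296/11⌋ = 117
  ⌊1296/11^2⌋ = ⌊1296/121⌋ = 10
(the next term ⌊1296/11^3⌋ = 0, terminating the sum). Summing: v_11(1296!) = 117 + 10 = 127.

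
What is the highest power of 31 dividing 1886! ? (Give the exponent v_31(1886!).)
v_31(1886!) = 61

Legendre's formula: v_p(n!) = Σ_{k ≥ 1} ⌊n / p^k⌋. For p = 31, n = 1886, the terms are:
  ⌊1886/31^1⌋ = ⌊1886/31⌋ = 60
  ⌊1886/31^2⌋ = ⌊1886/961⌋ = 1
(the next term ⌊1886/31^3⌋ = 0, terminating the sum). Summing: v_31(1886!) = 60 + 1 = 61.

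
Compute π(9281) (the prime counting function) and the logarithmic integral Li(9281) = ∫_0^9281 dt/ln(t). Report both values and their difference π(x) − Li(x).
π(9281) = 1149;  Li(9281) ≈ 1167.76;  π(x) − Li(x) ≈ -18.76.

Direct count of primes ≤ 9281 gives π(9281) = 1149. Numerical evaluation of the logarithmic integral gives Li(9281) ≈ 1167.76. The difference π(x) − Li(x) ≈ -18.76 is typically negative for small/moderate x (Li(x) overestimates), though Littlewood's theorem shows this sign changes infinitely often.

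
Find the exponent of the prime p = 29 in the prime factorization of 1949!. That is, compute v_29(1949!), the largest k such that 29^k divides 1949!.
v_29(1949!) = 69

Legendre's formula: v_p(n!) = Σ_{k ≥ 1} ⌊n / p^k⌋. For p = 29, n = 1949, the terms are:
  ⌊1949/29^1⌋ = ⌊1949/29⌋ = 67
  ⌊1949/29^2⌋ = ⌊1949/841⌋ = 2
(the next term ⌊1949/29^3⌋ = 0, terminating the sum). Summing: v_29(1949!) = 67 + 2 = 69.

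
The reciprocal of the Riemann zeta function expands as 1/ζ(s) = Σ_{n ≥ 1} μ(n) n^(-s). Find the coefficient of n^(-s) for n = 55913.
μ(55913) = 1

Factor n = 55913 = 11 · 13 · 17 · 23. μ(n) = 0 if any exponent ≥ 2 (not squarefree); otherwise μ(n) = (−1)^{ω(n)} where ω(n) is the number of distinct prime factors. Applying: μ(55913) = 1.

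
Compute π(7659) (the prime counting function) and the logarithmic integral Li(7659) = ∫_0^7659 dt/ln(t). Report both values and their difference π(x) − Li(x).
π(7659) = 971;  Li(7659) ≈ 988.38;  π(x) − Li(x) ≈ -17.38.

Direct count of primes ≤ 7659 gives π(7659) = 971. Numerical evaluation of the logarithmic integral gives Li(7659) ≈ 988.38. The difference π(x) − Li(x) ≈ -17.38 is typically negative for small/moderate x (Li(x) overestimates), though Littlewood's theorem shows this sign changes infinitely often.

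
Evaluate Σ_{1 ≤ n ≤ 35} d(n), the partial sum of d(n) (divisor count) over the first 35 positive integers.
Σ_{n ≤ 35} d(n) = 131

Compute d(n) for each 1 ≤ n ≤ 35: d(1) = 1, d(2) = 2, d(3) = 2, d(4) = 3, d(5) = 2, d(6) = 4, d(7) = 2, d(8) = 4, d(9) = 3, d(10) = 4, d(11) = 2, d(12) = 6, d(13) = 2, d(14) = 4, d(15) = 4, d(16) = 5, d(17) = 2, d(18) = 6, d(19) = 2, d(20) = 6, d(21) = 4, d(22) = 4, d(23) = 2, d(24) = 8, d(25) = 3, d(26) = 4, d(27) = 4, d(28) = 6, d(29) = 2, d(30) = 8, d(31) = 2, d(32) = 6, d(33) = 4, d(34) = 4, d(35) = 4. Summing all 35 values: 131. (Dirichlet's divisor formula: Σ_{n ≤ x} d(n) = x ln(x) + (2γ − 1) x + O(√x). For x = 35, the asymptotic estimate is ≈ 129.84.)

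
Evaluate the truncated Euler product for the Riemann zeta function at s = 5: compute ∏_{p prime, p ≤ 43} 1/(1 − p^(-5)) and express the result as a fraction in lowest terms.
∏ = 1572482291224969810929353517600303098269844539827384419450979869/1516482033755337998564749447506198249900022724140786873799147520

The primes p ≤ 43 are [2, 3, 5, 7, 11, 13, 17, 19, 23, 29, 31, 37, 41, 43]. For each prime, (1 − 1/p^5)^(-1) = p^5 / (p^5 − 1). The product is (1 − 1/2^5)^(-1), (1 − 1/3^5)^(-1), (1 − 1/5^5)^(-1), (1 − 1/7^5)^(-1), (1 − 1/11^5)^(-1), (1 − 1/13^5)^(-1), (1 − 1/17^5)^(-1), (1 − 1/19^5)^(-1), (1 − 1/23^5)^(-1), (1 − 1/29^5)^(-1), (1 − 1/31^5)^(-1), (1 − 1/37^5)^(-1), (1 − 1/41^5)^(-1), (1 − 1/43^5)^(-1) = ∏ p^5 / (p^5 − 1) = 1572482291224969810929353517600303098269844539827384419450979869/1516482033755337998564749447506198249900022724140786873799147520.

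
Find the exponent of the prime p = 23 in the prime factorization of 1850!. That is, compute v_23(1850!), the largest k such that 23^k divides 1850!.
v_23(1850!) = 83

Legendre's formula: v_p(n!) = Σ_{k ≥ 1} ⌊n / p^k⌋. For p = 23, n = 1850, the terms are:
  ⌊1850/23^1⌋ = ⌊1850/23⌋ = 80
  ⌊1850/23^2⌋ = ⌊1850/529⌋ = 3
(the next term ⌊1850/23^3⌋ = 0, terminating the sum). Summing: v_23(1850!) = 80 + 3 = 83.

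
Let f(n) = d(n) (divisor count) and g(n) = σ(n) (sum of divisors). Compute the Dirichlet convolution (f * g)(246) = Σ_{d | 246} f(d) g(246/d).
(d * σ)(246) = 1320

Divisors of 246: [1, 2, 3, 6, 41, 82, 123, 246]. For each d | 246:
  d = 1: d(1) · σ(246/1) = 1 · 504 = 504
  d = 2: d(2) · σ(246/2) = 2 · 168 = 336
  d = 3: d(3) · σ(246/3) = 2 · 126 = 252
  d = 6: d(6) · σ(246/6) = 4 · 42 = 168
  d = 41: d(41) · σ(246/41) = 2 · 12 = 24
  d = 82: d(82) · σ(246/82) = 4 · 4 = 16
  d = 123: d(123) · σ(246/123) = 4 · 3 = 12
  d = 246: d(246) · σ(246/246) = 8 · 1 = 8
Summing: (d * σ)(246) = 504 + 336 + 252 + 168 + 24 + 16 + 12 + 8 = 1320.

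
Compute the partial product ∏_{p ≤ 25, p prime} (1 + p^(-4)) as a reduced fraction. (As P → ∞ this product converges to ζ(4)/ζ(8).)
∏ = 577447917650941187656457324944/535704058713408612067696280625

The primes p ≤ 25 are [2, 3, 5, 7, 11, 13, 17, 19, 23]. For each, (1 + 1/p^4) = (p^4 + 1)/p^4. Multiplying these fractions over p ∈ [2, 3, 5, 7, 11, 13, 17, 19, 23] gives 577447917650941187656457324944/535704058713408612067696280625. (In the limit P → ∞ this tends to ζ(4)/ζ(8).)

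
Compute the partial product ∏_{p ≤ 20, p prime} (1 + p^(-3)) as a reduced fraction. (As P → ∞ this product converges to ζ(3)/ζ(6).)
∏ = 223851228120576/189501362017825

The primes p ≤ 20 are [2, 3, 5, 7, 11, 13, 17, 19]. For each, (1 + 1/p^3) = (p^3 + 1)/p^3. Multiplying these fractions over p ∈ [2, 3, 5, 7, 11, 13, 17, 19] gives 223851228120576/189501362017825. (In the limit P → ∞ this tends to ζ(3)/ζ(6).)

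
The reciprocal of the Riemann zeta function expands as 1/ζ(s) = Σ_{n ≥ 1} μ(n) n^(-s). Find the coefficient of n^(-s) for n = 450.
μ(450) = 0

Factor n = 450 = 2 · 3^2 · 5^2. μ(n) = 0 if any exponent ≥ 2 (not squarefree); otherwise μ(n) = (−1)^{ω(n)} where ω(n) is the number of distinct prime factors. Applying: μ(450) = 0.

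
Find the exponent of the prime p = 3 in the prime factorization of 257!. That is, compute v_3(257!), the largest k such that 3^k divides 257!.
v_3(257!) = 126

Legendre's formula: v_p(n!) = Σ_{k ≥ 1} ⌊n / p^k⌋. For p = 3, n = 257, the terms are:
  ⌊257/3^1⌋ = ⌊257/3⌋ = 85
  ⌊257/3^2⌋ = ⌊257/9⌋ = 28
  ⌊257/3^3⌋ = ⌊257/27⌋ = 9
  ⌊257/3^4⌋ = ⌊257/81⌋ = 3
  ⌊257/3^5⌋ = ⌊257/243⌋ = 1
(the next term ⌊257/3^6⌋ = 0, terminating the sum). Summing: v_3(257!) = 85 + 28 + 9 + 3 + 1 = 126.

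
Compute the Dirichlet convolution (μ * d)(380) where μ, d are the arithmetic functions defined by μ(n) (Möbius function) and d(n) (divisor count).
(μ * d)(380) = 1

Divisors of 380: [1, 2, 4, 5, 10, 19, 20, 38, 76, 95, 190, 380]. For each d | 380:
  d = 1: μ(1) · d(380/1) = 1 · 12 = 12
  d = 2: μ(2) · d(380/2) = -1 · 8 = -8
  d = 4: μ(4) · d(380/4) = 0 · 4 = 0
  d = 5: μ(5) · d(380/5) = -1 · 6 = -6
  d = 10: μ(10) · d(380/10) = 1 · 4 = 4
  d = 19: μ(19) · d(380/19) = -1 · 6 = -6
  d = 20: μ(20) · d(380/20) = 0 · 2 = 0
  d = 38: μ(38) · d(380/38) = 1 · 4 = 4
  d = 76: μ(76) · d(380/76) = 0 · 2 = 0
  d = 95: μ(95) · d(380/95) = 1 · 3 = 3
  d = 190: μ(190) · d(380/190) = -1 · 2 = -2
  d = 380: μ(380) · d(380/380) = 0 · 1 = 0
Summing: (μ * d)(380) = 12 + -8 + 0 + -6 + 4 + -6 + 0 + 4 + 0 + 3 + -2 + 0 = 1.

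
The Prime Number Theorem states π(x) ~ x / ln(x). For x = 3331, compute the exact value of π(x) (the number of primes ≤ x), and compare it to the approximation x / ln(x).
π(3331) = 470;  x/ln(x) ≈ 410.68;  relative error ≈ 12.62%.

Directly count primes up to 3331: π(3331) = 470. The PNT approximation gives 3331/ln(3331) ≈ 3331/8.11103 ≈ 410.68. Relative error (π(x) − x/ln(x)) / π(x) ≈ 12.62%; the approximation is known to undercount slightly (Li(x) is a better estimate).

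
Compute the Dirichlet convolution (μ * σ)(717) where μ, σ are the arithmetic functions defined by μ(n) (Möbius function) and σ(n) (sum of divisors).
(μ * σ)(717) = 717

Divisors of 717: [1, 3, 239, 717]. For each d | 717:
  d = 1: μ(1) · σ(717/1) = 1 · 960 = 960
  d = 3: μ(3) · σ(717/3) = -1 · 240 = -240
  d = 239: μ(239) · σ(717/239) = -1 · 4 = -4
  d = 717: μ(717) · σ(717/717) = 1 · 1 = 1
Summing: (μ * σ)(717) = 960 + -240 + -4 + 1 = 717.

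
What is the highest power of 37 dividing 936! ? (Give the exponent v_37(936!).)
v_37(936!) = 25

Legendre's formula: v_p(n!) = Σ_{k ≥ 1} ⌊n / p^k⌋. For p = 37, n = 936, the terms are:
  ⌊936/37^1⌋ = ⌊936/37⌋ = 25
(the next term ⌊936/37^2⌋ = 0, terminating the sum). Summing: v_37(936!) = 25 = 25.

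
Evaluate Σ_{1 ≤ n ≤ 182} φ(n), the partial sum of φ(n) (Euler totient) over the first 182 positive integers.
Σ_{n ≤ 182} φ(n) = 10132

Compute φ(n) for each 1 ≤ n ≤ 182: φ(1) = 1, φ(2) = 1, φ(3) = 2, φ(4) = 2, φ(5) = 4, φ(6) = 2, φ(7) = 6, φ(8) = 4, φ(9) = 6, φ(10) = 4, φ(11) = 10, φ(12) = 4, φ(13) = 12, φ(14) = 6, φ(15) = 8, φ(16) = 8, φ(17) = 16, φ(18) = 6, φ(19) = 18, φ(20) = 8, φ(21) = 12, φ(22) = 10, φ(23) = 22, φ(24) = 8, φ(25) = 20, φ(26) = 12, φ(27) = 18, φ(28) = 12, φ(29) = 28, φ(30) = 8, φ(31) = 30, φ(32) = 16, φ(33) = 20, φ(34) = 16, φ(35) = 24, φ(36) = 12, φ(37) = 36, φ(38) = 18, φ(39) = 24, φ(40) = 16, φ(41) = 40, φ(42) = 12, φ(43) = 42, φ(44) = 20, φ(45) = 24, φ(46) = 22, φ(47) = 46, φ(48) = 16, φ(49) = 42, φ(50) = 20, φ(51) = 32, φ(52) = 24, φ(53) = 52, φ(54) = 18, φ(55) = 40, φ(56) = 24, φ(57) = 36, φ(58) = 28, φ(59) = 58, φ(60) = 16, φ(61) = 60, φ(62) = 30, φ(63) = 36, φ(64) = 32, φ(65) = 48, φ(66) = 20, φ(67) = 66, φ(68) = 32, φ(69) = 44, φ(70) = 24, φ(71) = 70, φ(72) = 24, φ(73) = 72, φ(74) = 36, φ(75) = 40, φ(76) = 36, φ(77) = 60, φ(78) = 24, φ(79) = 78, φ(80) = 32, φ(81) = 54, φ(82) = 40, φ(83) = 82, φ(84) = 24, φ(85) = 64, φ(86) = 42, φ(87) = 56, φ(88) = 40, φ(89) = 88, φ(90) = 24, φ(91) = 72, φ(92) = 44, φ(93) = 60, φ(94) = 46, φ(95) = 72, φ(96) = 32, φ(97) = 96, φ(98) = 42, φ(99) = 60, φ(100) = 40, φ(101) = 100, φ(102) = 32, φ(103) = 102, φ(104) = 48, φ(105) = 48, φ(106) = 52, φ(107) = 106, φ(108) = 36, φ(109) = 108, φ(110) = 40, φ(111) = 72, φ(112) = 48, φ(113) = 112, φ(114) = 36, φ(115) = 88, φ(116) = 56, φ(117) = 72, φ(118) = 58, φ(119) = 96, φ(120) = 32, φ(121) = 110, φ(122) = 60, φ(123) = 80, φ(124) = 60, φ(125) = 100, φ(126) = 36, φ(127) = 126, φ(128) = 64, φ(129) = 84, φ(130) = 48, φ(131) = 130, φ(132) = 40, φ(133) = 108, φ(134) = 66, φ(135) = 72, φ(136) = 64, φ(137) = 136, φ(138) = 44, φ(139) = 138, φ(140) = 48, φ(141) = 92, φ(142) = 70, φ(143) = 120, φ(144) = 48, φ(145) = 112, φ(146) = 72, φ(147) = 84, φ(148) = 72, φ(149) = 148, φ(150) = 40, φ(151) = 150, φ(152) = 72, φ(153) = 96, φ(154) = 60, φ(155) = 120, φ(156) = 48, φ(157) = 156, φ(158) = 78, φ(159) = 104, φ(160) = 64, φ(161) = 132, φ(162) = 54, φ(163) = 162, φ(164) = 80, φ(165) = 80, φ(166) = 82, φ(167) = 166, φ(168) = 48, φ(169) = 156, φ(170) = 64, φ(171) = 108, φ(172) = 84, φ(173) = 172, φ(174) = 56, φ(175) = 120, φ(176) = 80, φ(177) = 116, φ(178) = 88, φ(179) = 178, φ(180) = 48, φ(181) = 180, φ(182) = 72. Summing all 182 values: 10132. (Average order: Σ_{n ≤ x} φ(n) ~ (3/π²) x². For x = 182, (3/π²)·182² ≈ 10068.49.)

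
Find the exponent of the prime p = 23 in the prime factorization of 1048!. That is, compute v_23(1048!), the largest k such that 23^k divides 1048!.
v_23(1048!) = 46

Legendre's formula: v_p(n!) = Σ_{k ≥ 1} ⌊n / p^k⌋. For p = 23, n = 1048, the terms are:
  ⌊1048/23^1⌋ = ⌊1048/23⌋ = 45
  ⌊1048/23^2⌋ = ⌊1048/529⌋ = 1
(the next term ⌊1048/23^3⌋ = 0, terminating the sum). Summing: v_23(1048!) = 45 + 1 = 46.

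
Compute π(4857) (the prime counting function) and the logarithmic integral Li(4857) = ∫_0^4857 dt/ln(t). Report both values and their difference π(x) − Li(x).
π(4857) = 650;  Li(4857) ≈ 667.46;  π(x) − Li(x) ≈ -17.46.

Direct count of primes ≤ 4857 gives π(4857) = 650. Numerical evaluation of the logarithmic integral gives Li(4857) ≈ 667.46. The difference π(x) − Li(x) ≈ -17.46 is typically negative for small/moderate x (Li(x) overestimates), though Littlewood's theorem shows this sign changes infinitely often.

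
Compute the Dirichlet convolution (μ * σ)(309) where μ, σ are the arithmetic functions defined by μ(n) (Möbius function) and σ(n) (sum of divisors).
(μ * σ)(309) = 309

Divisors of 309: [1, 3, 103, 309]. For each d | 309:
  d = 1: μ(1) · σ(309/1) = 1 · 416 = 416
  d = 3: μ(3) · σ(309/3) = -1 · 104 = -104
  d = 103: μ(103) · σ(309/103) = -1 · 4 = -4
  d = 309: μ(309) · σ(309/309) = 1 · 1 = 1
Summing: (μ * σ)(309) = 416 + -104 + -4 + 1 = 309.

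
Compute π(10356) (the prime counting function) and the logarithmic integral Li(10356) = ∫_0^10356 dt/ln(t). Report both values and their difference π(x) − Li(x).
π(10356) = 1270;  Li(10356) ≈ 1284.72;  π(x) − Li(x) ≈ -14.72.

Direct count of primes ≤ 10356 gives π(10356) = 1270. Numerical evaluation of the logarithmic integral gives Li(10356) ≈ 1284.72. The difference π(x) − Li(x) ≈ -14.72 is typically negative for small/moderate x (Li(x) overestimates), though Littlewood's theorem shows this sign changes infinitely often.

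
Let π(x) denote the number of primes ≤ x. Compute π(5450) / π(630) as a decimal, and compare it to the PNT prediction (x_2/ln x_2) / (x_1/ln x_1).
π(5450)/π(630) = 721/114 ≈ 6.3246;  PNT prediction ≈ 6.4812.

π(630) = 114 and π(5450) = 721, so π(5450)/π(630) ≈ 6.3246. The PNT-predicted ratio is (5450/ln(5450)) / (630/ln(630)) ≈ 6.4812. The two agree to within a few percent, as expected.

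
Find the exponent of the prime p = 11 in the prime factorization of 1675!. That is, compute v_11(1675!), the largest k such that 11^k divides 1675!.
v_11(1675!) = 166

Legendre's formula: v_p(n!) = Σ_{k ≥ 1} ⌊n / p^k⌋. For p = 11, n = 1675, the terms are:
  ⌊1675/11^1⌋ = ⌊1675/11⌋ = 152
  ⌊1675/11^2⌋ = ⌊1675/121⌋ = 13
  ⌊1675/11^3⌋ = ⌊1675/1331⌋ = 1
(the next term ⌊1675/11^4⌋ = 0, terminating the sum). Summing: v_11(1675!) = 152 + 13 + 1 = 166.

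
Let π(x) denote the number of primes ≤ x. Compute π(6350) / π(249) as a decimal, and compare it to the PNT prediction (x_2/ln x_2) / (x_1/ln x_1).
π(6350)/π(249) = 826/53 ≈ 15.5849;  PNT prediction ≈ 16.0693.

π(249) = 53 and π(6350) = 826, so π(6350)/π(249) ≈ 15.5849. The PNT-predicted ratio is (6350/ln(6350)) / (249/ln(249)) ≈ 16.0693. The two agree to within a few percent, as expected.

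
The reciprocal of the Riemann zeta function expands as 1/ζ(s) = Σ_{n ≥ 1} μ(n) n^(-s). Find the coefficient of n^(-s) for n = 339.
μ(339) = 1

Factor n = 339 = 3 · 113. μ(n) = 0 if any exponent ≥ 2 (not squarefree); otherwise μ(n) = (−1)^{ω(n)} where ω(n) is the number of distinct prime factors. Applying: μ(339) = 1.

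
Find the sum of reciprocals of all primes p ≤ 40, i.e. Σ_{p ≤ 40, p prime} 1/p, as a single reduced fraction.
Σ 1/p = 11819186711467/7420738134810

π(40) = 12, so the primes ≤ 40 are [2, 3, 5, 7, 11, 13, 17, 19, 23, 29, 31, 37]. Summing 1/p over these primes: 11819186711467/7420738134810 ≈ 1.5927. Mertens estimate ln ln(40) + 0.2615 ≈ 1.5668.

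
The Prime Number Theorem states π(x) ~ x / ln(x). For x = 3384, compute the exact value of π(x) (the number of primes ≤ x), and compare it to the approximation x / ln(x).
π(3384) = 476;  x/ln(x) ≈ 416.40;  relative error ≈ 12.52%.

Directly count primes up to 3384: π(3384) = 476. The PNT approximation gives 3384/ln(3384) ≈ 3384/8.12681 ≈ 416.40. Relative error (π(x) − x/ln(x)) / π(x) ≈ 12.52%; the approximation is known to undercount slightly (Li(x) is a better estimate).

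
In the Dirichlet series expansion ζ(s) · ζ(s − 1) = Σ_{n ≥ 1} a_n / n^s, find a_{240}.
σ(240) = 744

In the product (Σ m^0/m^s)(Σ k / k^s) = Σ (Σ_{d | n} d) / n^s, the coefficient of 1/n^s is σ(n) = Σ_{d | n} d. For n = 240, divisors are [1, 2, 3, 4, 5, 6, 8, 10, 12, 15, 16, 20, 24, 30, 40, 48, 60, 80, 120, 240]; summing: σ(240) = 744.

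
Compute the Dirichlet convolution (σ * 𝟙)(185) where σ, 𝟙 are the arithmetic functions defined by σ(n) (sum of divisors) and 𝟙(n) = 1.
(σ * 𝟙)(185) = 273

Divisors of 185: [1, 5, 37, 185]. For each d | 185:
  d = 1: σ(1) · 𝟙(185/1) = 1 · 1 = 1
  d = 5: σ(5) · 𝟙(185/5) = 6 · 1 = 6
  d = 37: σ(37) · 𝟙(185/37) = 38 · 1 = 38
  d = 185: σ(185) · 𝟙(185/185) = 228 · 1 = 228
Summing: (σ * 𝟙)(185) = 1 + 6 + 38 + 228 = 273.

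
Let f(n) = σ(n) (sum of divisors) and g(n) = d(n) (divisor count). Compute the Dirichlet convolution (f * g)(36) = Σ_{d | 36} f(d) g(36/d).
(σ * d)(36) = 384

Divisors of 36: [1, 2, 3, 4, 6, 9, 12, 18, 36]. For each d | 36:
  d = 1: σ(1) · d(36/1) = 1 · 9 = 9
  d = 2: σ(2) · d(36/2) = 3 · 6 = 18
  d = 3: σ(3) · d(36/3) = 4 · 6 = 24
  d = 4: σ(4) · d(36/4) = 7 · 3 = 21
  d = 6: σ(6) · d(36/6) = 12 · 4 = 48
  d = 9: σ(9) · d(36/9) = 13 · 3 = 39
  d = 12: σ(12) · d(36/12) = 28 · 2 = 56
  d = 18: σ(18) · d(36/18) = 39 · 2 = 78
  d = 36: σ(36) · d(36/36) = 91 · 1 = 91
Summing: (σ * d)(36) = 9 + 18 + 24 + 21 + 48 + 39 + 56 + 78 + 91 = 384.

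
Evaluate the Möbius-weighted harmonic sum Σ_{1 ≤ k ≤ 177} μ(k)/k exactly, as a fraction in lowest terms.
Σ μ(k)/k = -405094636462344486762882436757770090366687617598923355652478890632/83294951893662609690425847675448128125490254797437431023480841994855

Values of μ(k) for 1 ≤ k ≤ 177: μ(1) = 1, μ(2) = -1, μ(3) = -1, μ(5) = -1, μ(6) = 1, μ(7) = -1, μ(10) = 1, μ(11) = -1, μ(13) = -1, μ(14) = 1, μ(15) = 1, μ(17) = -1, μ(19) = -1, μ(21) = 1, μ(22) = 1, μ(23) = -1, μ(26) = 1, μ(29) = -1, μ(30) = -1, μ(31) = -1, μ(33) = 1, μ(34) = 1, μ(35) = 1, μ(37) = -1, μ(38) = 1, μ(39) = 1, μ(41) = -1, μ(42) = -1, μ(43) = -1, μ(46) = 1, μ(47) = -1, μ(51) = 1, μ(53) = -1, μ(55) = 1, μ(57) = 1, μ(58) = 1, μ(59) = -1, μ(61) = -1, μ(62) = 1, μ(65) = 1, μ(66) = -1, μ(67) = -1, μ(69) = 1, μ(70) = -1, μ(71) = -1, μ(73) = -1, μ(74) = 1, μ(77) = 1, μ(78) = -1, μ(79) = -1, μ(82) = 1, μ(83) = -1, μ(85) = 1, μ(86) = 1, μ(87) = 1, μ(89) = -1, μ(91) = 1, μ(93) = 1, μ(94) = 1, μ(95) = 1, μ(97) = -1, μ(101) = -1, μ(102) = -1, μ(103) = -1, μ(105) = -1, μ(106) = 1, μ(107) = -1, μ(109) = -1, μ(110) = -1, μ(111) = 1, μ(113) = -1, μ(114) = -1, μ(115) = 1, μ(118) = 1, μ(119) = 1, μ(122) = 1, μ(123) = 1, μ(127) = -1, μ(129) = 1, μ(130) = -1, μ(131) = -1, μ(133) = 1, μ(134) = 1, μ(137) = -1, μ(138) = -1, μ(139) = -1, μ(141) = 1, μ(142) = 1, μ(143) = 1, μ(145) = 1, μ(146) = 1, μ(149) = -1, μ(151) = -1, μ(154) = -1, μ(155) = 1, μ(157) = -1, μ(158) = 1, μ(159) = 1, μ(161) = 1, μ(163) = -1, μ(165) = -1, μ(166) = 1, μ(167) = -1, μ(170) = -1, μ(173) = -1, μ(174) = -1, μ(177) = 1, with μ = 0 on non-squarefree integers. Summing μ(k)/k for k where μ(k) ≠ 0 gives -405094636462344486762882436757770090366687617598923355652478890632/83294951893662609690425847675448128125490254797437431023480841994855 ≈ -0.0049. (PNT ⟺ this sum → 0 as n → ∞.)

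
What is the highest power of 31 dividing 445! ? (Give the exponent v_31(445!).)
v_31(445!) = 14

Legendre's formula: v_p(n!) = Σ_{k ≥ 1} ⌊n / p^k⌋. For p = 31, n = 445, the terms are:
  ⌊445/31^1⌋ = ⌊445/31⌋ = 14
(the next term ⌊445/31^2⌋ = 0, terminating the sum). Summing: v_31(445!) = 14 = 14.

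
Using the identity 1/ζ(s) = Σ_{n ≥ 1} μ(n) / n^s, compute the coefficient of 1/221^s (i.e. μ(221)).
μ(221) = 1

Factor n = 221 = 13 · 17. μ(n) = 0 if any exponent ≥ 2 (not squarefree); otherwise μ(n) = (−1)^{ω(n)} where ω(n) is the number of distinct prime factors. Applying: μ(221) = 1.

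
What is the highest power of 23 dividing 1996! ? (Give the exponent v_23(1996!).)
v_23(1996!) = 89

Legendre's formula: v_p(n!) = Σ_{k ≥ 1} ⌊n / p^k⌋. For p = 23, n = 1996, the terms are:
  ⌊1996/23^1⌋ = ⌊1996/23⌋ = 86
  ⌊1996/23^2⌋ = ⌊1996/529⌋ = 3
(the next term ⌊1996/23^3⌋ = 0, terminating the sum). Summing: v_23(1996!) = 86 + 3 = 89.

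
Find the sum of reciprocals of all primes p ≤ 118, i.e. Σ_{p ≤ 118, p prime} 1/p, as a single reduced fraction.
Σ 1/p = 58472171373748331322981543916880425472323867753/31610054640417607788145206291543662493274686990

π(118) = 30, so the primes ≤ 118 are [2, 3, 5, 7, 11, 13, 17, 19, 23, 29, 31, 37, 41, 43, 47, 53, 59, 61, 67, 71, 73, 79, 83, 89, 97, 101, 103, 107, 109, 113]. Summing 1/p over these primes: 58472171373748331322981543916880425472323867753/31610054640417607788145206291543662493274686990 ≈ 1.8498. Mertens estimate ln ln(118) + 0.2615 ≈ 1.8240.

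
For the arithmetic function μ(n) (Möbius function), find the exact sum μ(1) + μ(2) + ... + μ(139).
Σ_{n ≤ 139} μ(n) = -4

Compute μ(n) for each 1 ≤ n ≤ 139: μ(1) = 1, μ(2) = -1, μ(3) = -1, μ(4) = 0, μ(5) = -1, μ(6) = 1, μ(7) = -1, μ(8) = 0, μ(9) = 0, μ(10) = 1, μ(11) = -1, μ(12) = 0, μ(13) = -1, μ(14) = 1, μ(15) = 1, μ(16) = 0, μ(17) = -1, μ(18) = 0, μ(19) = -1, μ(20) = 0, μ(21) = 1, μ(22) = 1, μ(23) = -1, μ(24) = 0, μ(25) = 0, μ(26) = 1, μ(27) = 0, μ(28) = 0, μ(29) = -1, μ(30) = -1, μ(31) = -1, μ(32) = 0, μ(33) = 1, μ(34) = 1, μ(35) = 1, μ(36) = 0, μ(37) = -1, μ(38) = 1, μ(39) = 1, μ(40) = 0, μ(41) = -1, μ(42) = -1, μ(43) = -1, μ(44) = 0, μ(45) = 0, μ(46) = 1, μ(47) = -1, μ(48) = 0, μ(49) = 0, μ(50) = 0, μ(51) = 1, μ(52) = 0, μ(53) = -1, μ(54) = 0, μ(55) = 1, μ(56) = 0, μ(57) = 1, μ(58) = 1, μ(59) = -1, μ(60) = 0, μ(61) = -1, μ(62) = 1, μ(63) = 0, μ(64) = 0, μ(65) = 1, μ(66) = -1, μ(67) = -1, μ(68) = 0, μ(69) = 1, μ(70) = -1, μ(71) = -1, μ(72) = 0, μ(73) = -1, μ(74) = 1, μ(75) = 0, μ(76) = 0, μ(77) = 1, μ(78) = -1, μ(79) = -1, μ(80) = 0, μ(81) = 0, μ(82) = 1, μ(83) = -1, μ(84) = 0, μ(85) = 1, μ(86) = 1, μ(87) = 1, μ(88) = 0, μ(89) = -1, μ(90) = 0, μ(91) = 1, μ(92) = 0, μ(93) = 1, μ(94) = 1, μ(95) = 1, μ(96) = 0, μ(97) = -1, μ(98) = 0, μ(99) = 0, μ(100) = 0, μ(101) = -1, μ(102) = -1, μ(103) = -1, μ(104) = 0, μ(105) = -1, μ(106) = 1, μ(107) = -1, μ(108) = 0, μ(109) = -1, μ(110) = -1, μ(111) = 1, μ(112) = 0, μ(113) = -1, μ(114) = -1, μ(115) = 1, μ(116) = 0, μ(117) = 0, μ(118) = 1, μ(119) = 1, μ(120) = 0, μ(121) = 0, μ(122) = 1, μ(123) = 1, μ(124) = 0, μ(125) = 0, μ(126) = 0, μ(127) = -1, μ(128) = 0, μ(129) = 1, μ(130) = -1, μ(131) = -1, μ(132) = 0, μ(133) = 1, μ(134) = 1, μ(135) = 0, μ(136) = 0, μ(137) = -1, μ(138) = -1, μ(139) = -1. Summing all 139 values: -4. (Mertens function M(x) = Σ_{n ≤ x} μ(n); on average M(x) should be small (PNT ⟺ M(x) = o(x)).)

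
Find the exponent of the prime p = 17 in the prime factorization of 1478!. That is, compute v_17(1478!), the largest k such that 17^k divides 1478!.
v_17(1478!) = 91

Legendre's formula: v_p(n!) = Σ_{k ≥ 1} ⌊n / p^k⌋. For p = 17, n = 1478, the terms are:
  ⌊1478/17^1⌋ = ⌊1478/17⌋ = 86
  ⌊1478/17^2⌋ = ⌊1478/289⌋ = 5
(the next term ⌊1478/17^3⌋ = 0, terminating the sum). Summing: v_17(1478!) = 86 + 5 = 91.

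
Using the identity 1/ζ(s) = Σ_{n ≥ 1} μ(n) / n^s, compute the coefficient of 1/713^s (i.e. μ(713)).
μ(713) = 1

Factor n = 713 = 23 · 31. μ(n) = 0 if any exponent ≥ 2 (not squarefree); otherwise μ(n) = (−1)^{ω(n)} where ω(n) is the number of distinct prime factors. Applying: μ(713) = 1.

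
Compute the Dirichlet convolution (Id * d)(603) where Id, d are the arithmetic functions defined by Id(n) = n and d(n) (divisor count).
(Id * d)(603) = 1242

Divisors of 603: [1, 3, 9, 67, 201, 603]. For each d | 603:
  d = 1: Id(1) · d(603/1) = 1 · 6 = 6
  d = 3: Id(3) · d(603/3) = 3 · 4 = 12
  d = 9: Id(9) · d(603/9) = 9 · 2 = 18
  d = 67: Id(67) · d(603/67) = 67 · 3 = 201
  d = 201: Id(201) · d(603/201) = 201 · 2 = 402
  d = 603: Id(603) · d(603/603) = 603 · 1 = 603
Summing: (Id * d)(603) = 6 + 12 + 18 + 201 + 402 + 603 = 1242.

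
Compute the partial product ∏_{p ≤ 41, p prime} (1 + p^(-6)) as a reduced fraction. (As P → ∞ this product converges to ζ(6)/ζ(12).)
∏ = 7958626871003917876889084093955382653190108443234150059181332800/7824878040211751626556251123873113951642227867268398620083160521

The primes p ≤ 41 are [2, 3, 5, 7, 11, 13, 17, 19, 23, 29, 31, 37, 41]. For each, (1 + 1/p^6) = (p^6 + 1)/p^6. Multiplying these fractions over p ∈ [2, 3, 5, 7, 11, 13, 17, 19, 23, 29, 31, 37, 41] gives 7958626871003917876889084093955382653190108443234150059181332800/7824878040211751626556251123873113951642227867268398620083160521. (In the limit P → ∞ this tends to ζ(6)/ζ(12).)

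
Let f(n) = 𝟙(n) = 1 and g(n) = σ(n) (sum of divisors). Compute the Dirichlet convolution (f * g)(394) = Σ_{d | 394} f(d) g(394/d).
(𝟙 * σ)(394) = 796

Divisors of 394: [1, 2, 197, 394]. For each d | 394:
  d = 1: 𝟙(1) · σ(394/1) = 1 · 594 = 594
  d = 2: 𝟙(2) · σ(394/2) = 1 · 198 = 198
  d = 197: 𝟙(197) · σ(394/197) = 1 · 3 = 3
  d = 394: 𝟙(394) · σ(394/394) = 1 · 1 = 1
Summing: (𝟙 * σ)(394) = 594 + 198 + 3 + 1 = 796.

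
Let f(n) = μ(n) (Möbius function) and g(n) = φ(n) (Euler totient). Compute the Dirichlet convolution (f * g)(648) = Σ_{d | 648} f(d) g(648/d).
(μ * φ)(648) = 72

Divisors of 648: [1, 2, 3, 4, 6, 8, 9, 12, 18, 24, 27, 36, 54, 72, 81, 108, 162, 216, 324, 648]. For each d | 648:
  d = 1: μ(1) · φ(648/1) = 1 · 216 = 216
  d = 2: μ(2) · φ(648/2) = -1 · 108 = -108
  d = 3: μ(3) · φ(648/3) = -1 · 72 = -72
  d = 4: μ(4) · φ(648/4) = 0 · 54 = 0
  d = 6: μ(6) · φ(648/6) = 1 · 36 = 36
  d = 8: μ(8) · φ(648/8) = 0 · 54 = 0
  d = 9: μ(9) · φ(648/9) = 0 · 24 = 0
  d = 12: μ(12) · φ(648/12) = 0 · 18 = 0
  d = 18: μ(18) · φ(648/18) = 0 · 12 = 0
  d = 24: μ(24) · φ(648/24) = 0 · 18 = 0
  d = 27: μ(27) · φ(648/27) = 0 · 8 = 0
  d = 36: μ(36) · φ(648/36) = 0 · 6 = 0
  d = 54: μ(54) · φ(648/54) = 0 · 4 = 0
  d = 72: μ(72) · φ(648/72) = 0 · 6 = 0
  d = 81: μ(81) · φ(648/81) = 0 · 4 = 0
  d = 108: μ(108) · φ(648/108) = 0 · 2 = 0
  d = 162: μ(162) · φ(648/162) = 0 · 2 = 0
  d = 216: μ(216) · φ(648/216) = 0 · 2 = 0
  d = 324: μ(324) · φ(648/324) = 0 · 1 = 0
  d = 648: μ(648) · φ(648/648) = 0 · 1 = 0
Summing: (μ * φ)(648) = 216 + -108 + -72 + 0 + 36 + 0 + 0 + 0 + 0 + 0 + 0 + 0 + 0 + 0 + 0 + 0 + 0 + 0 + 0 + 0 = 72.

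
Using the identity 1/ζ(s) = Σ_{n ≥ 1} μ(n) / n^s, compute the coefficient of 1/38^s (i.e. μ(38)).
μ(38) = 1

Factor n = 38 = 2 · 19. μ(n) = 0 if any exponent ≥ 2 (not squarefree); otherwise μ(n) = (−1)^{ω(n)} where ω(n) is the number of distinct prime factors. Applying: μ(38) = 1.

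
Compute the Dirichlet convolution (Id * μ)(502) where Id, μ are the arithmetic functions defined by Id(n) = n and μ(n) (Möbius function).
(Id * μ)(502) = 250

Divisors of 502: [1, 2, 251, 502]. For each d | 502:
  d = 1: Id(1) · μ(502/1) = 1 · 1 = 1
  d = 2: Id(2) · μ(502/2) = 2 · -1 = -2
  d = 251: Id(251) · μ(502/251) = 251 · -1 = -251
  d = 502: Id(502) · μ(502/502) = 502 · 1 = 502
Summing: (Id * μ)(502) = 1 + -2 + -251 + 502 = 250.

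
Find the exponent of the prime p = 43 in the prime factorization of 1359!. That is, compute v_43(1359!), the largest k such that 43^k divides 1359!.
v_43(1359!) = 31

Legendre's formula: v_p(n!) = Σ_{k ≥ 1} ⌊n / p^k⌋. For p = 43, n = 1359, the terms are:
  ⌊1359/43^1⌋ = ⌊1359/43⌋ = 31
(the next term ⌊1359/43^2⌋ = 0, terminating the sum). Summing: v_43(1359!) = 31 = 31.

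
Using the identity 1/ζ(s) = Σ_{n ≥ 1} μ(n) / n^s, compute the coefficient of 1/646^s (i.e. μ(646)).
μ(646) = -1

Factor n = 646 = 2 · 17 · 19. μ(n) = 0 if any exponent ≥ 2 (not squarefree); otherwise μ(n) = (−1)^{ω(n)} where ω(n) is the number of distinct prime factors. Applying: μ(646) = -1.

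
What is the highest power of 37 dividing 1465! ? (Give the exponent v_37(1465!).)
v_37(1465!) = 40

Legendre's formula: v_p(n!) = Σ_{k ≥ 1} ⌊n / p^k⌋. For p = 37, n = 1465, the terms are:
  ⌊1465/37^1⌋ = ⌊1465/37⌋ = 39
  ⌊1465/37^2⌋ = ⌊1465/1369⌋ = 1
(the next term ⌊1465/37^3⌋ = 0, terminating the sum). Summing: v_37(1465!) = 39 + 1 = 40.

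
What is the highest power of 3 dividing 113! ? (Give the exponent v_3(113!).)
v_3(113!) = 54

Legendre's formula: v_p(n!) = Σ_{k ≥ 1} ⌊n / p^k⌋. For p = 3, n = 113, the terms are:
  ⌊113/3^1⌋ = ⌊113/3⌋ = 37
  ⌊113/3^2⌋ = ⌊113/9⌋ = 12
  ⌊113/3^3⌋ = ⌊113/27⌋ = 4
  ⌊113/3^4⌋ = ⌊113/81⌋ = 1
(the next term ⌊113/3^5⌋ = 0, terminating the sum). Summing: v_3(113!) = 37 + 12 + 4 + 1 = 54.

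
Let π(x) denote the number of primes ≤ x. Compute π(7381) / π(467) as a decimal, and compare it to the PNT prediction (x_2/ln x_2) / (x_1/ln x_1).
π(7381)/π(467) = 938/91 ≈ 10.3077;  PNT prediction ≈ 10.9068.

π(467) = 91 and π(7381) = 938, so π(7381)/π(467) ≈ 10.3077. The PNT-predicted ratio is (7381/ln(7381)) / (467/ln(467)) ≈ 10.9068. The two agree to within a few percent, as expected.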